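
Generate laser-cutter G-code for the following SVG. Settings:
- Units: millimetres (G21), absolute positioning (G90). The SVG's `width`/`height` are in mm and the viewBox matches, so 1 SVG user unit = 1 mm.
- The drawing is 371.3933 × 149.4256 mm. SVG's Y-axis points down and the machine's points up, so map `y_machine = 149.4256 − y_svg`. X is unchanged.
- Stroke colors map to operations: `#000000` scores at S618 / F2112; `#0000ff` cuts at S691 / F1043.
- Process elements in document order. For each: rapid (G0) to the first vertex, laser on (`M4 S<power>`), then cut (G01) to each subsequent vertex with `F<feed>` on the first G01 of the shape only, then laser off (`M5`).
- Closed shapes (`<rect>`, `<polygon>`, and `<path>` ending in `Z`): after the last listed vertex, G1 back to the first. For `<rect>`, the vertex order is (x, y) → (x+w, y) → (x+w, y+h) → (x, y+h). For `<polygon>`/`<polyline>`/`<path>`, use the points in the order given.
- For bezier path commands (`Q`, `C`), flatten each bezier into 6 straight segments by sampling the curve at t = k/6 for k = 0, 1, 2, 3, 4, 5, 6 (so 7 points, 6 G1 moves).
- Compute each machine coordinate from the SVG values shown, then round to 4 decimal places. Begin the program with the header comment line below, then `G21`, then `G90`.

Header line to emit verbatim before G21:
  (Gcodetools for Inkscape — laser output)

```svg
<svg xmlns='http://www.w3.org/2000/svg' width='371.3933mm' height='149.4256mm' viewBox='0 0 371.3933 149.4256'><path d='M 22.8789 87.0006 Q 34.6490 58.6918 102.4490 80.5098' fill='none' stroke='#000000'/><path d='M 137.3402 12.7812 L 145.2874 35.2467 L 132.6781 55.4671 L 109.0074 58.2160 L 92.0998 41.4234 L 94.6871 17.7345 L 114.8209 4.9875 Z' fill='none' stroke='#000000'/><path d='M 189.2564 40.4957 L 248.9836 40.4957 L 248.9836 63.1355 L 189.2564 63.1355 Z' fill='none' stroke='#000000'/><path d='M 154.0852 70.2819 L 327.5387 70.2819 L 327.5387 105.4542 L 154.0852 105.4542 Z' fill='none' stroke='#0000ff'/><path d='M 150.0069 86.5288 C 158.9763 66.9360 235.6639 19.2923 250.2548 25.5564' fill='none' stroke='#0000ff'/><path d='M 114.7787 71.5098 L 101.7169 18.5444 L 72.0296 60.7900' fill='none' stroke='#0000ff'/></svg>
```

Since the viewBox matches the mm dimensions, user units are millimetres directly. The only transform is the Y-flip y_m = 149.4256 − y_svg.

Shape 1 is a quadratic bezier drawn with `<path>`. Its stroke #000000 means score at S618, F2112. After flipping Y the toolpath is (22.8789,62.4250) → (28.3587,70.4689) → (36.9512,75.7279) → (48.6565,78.2021) → (63.4745,77.8915) → (81.4054,74.7961) → (102.4490,68.9158).

Shape 2 is a regular polygon drawn with `<path>`. Its stroke #000000 means score at S618, F2112. After flipping Y the toolpath is (137.3402,136.6444) → (145.2874,114.1789) → (132.6781,93.9585) → (109.0074,91.2096) → (92.0998,108.0022) → (94.6871,131.6911) → (114.8209,144.4381) → (137.3402,136.6444), returning to the start.

Shape 3 is a rectangle drawn with `<path>`. Its stroke #000000 means score at S618, F2112. After flipping Y the toolpath is (189.2564,108.9299) → (248.9836,108.9299) → (248.9836,86.2901) → (189.2564,86.2901) → (189.2564,108.9299), returning to the start.

Shape 4 is a rectangle drawn with `<path>`. Its stroke #0000ff means cut at S691, F1043. After flipping Y the toolpath is (154.0852,79.1437) → (327.5387,79.1437) → (327.5387,43.9714) → (154.0852,43.9714) → (154.0852,79.1437), returning to the start.

Shape 5 is a cubic bezier drawn with `<path>`. Its stroke #0000ff means cut at S691, F1043. After flipping Y the toolpath is (150.0069,62.8968) → (159.5338,74.6513) → (176.7411,88.8044) → (198.0228,103.0793) → (219.7730,115.1995) → (238.3856,122.8884) → (250.2548,123.8692).

Shape 6 is a open polyline drawn with `<path>`. Its stroke #0000ff means cut at S691, F1043. After flipping Y the toolpath is (114.7787,77.9158) → (101.7169,130.8812) → (72.0296,88.6356).

(Gcodetools for Inkscape — laser output)
G21
G90
G0 X22.8789 Y62.4250
M4 S618
G01 X28.3587 Y70.4689 F2112
G01 X36.9512 Y75.7279
G01 X48.6565 Y78.2021
G01 X63.4745 Y77.8915
G01 X81.4054 Y74.7961
G01 X102.4490 Y68.9158
M5
G0 X137.3402 Y136.6444
M4 S618
G01 X145.2874 Y114.1789 F2112
G01 X132.6781 Y93.9585
G01 X109.0074 Y91.2096
G01 X92.0998 Y108.0022
G01 X94.6871 Y131.6911
G01 X114.8209 Y144.4381
G01 X137.3402 Y136.6444
M5
G0 X189.2564 Y108.9299
M4 S618
G01 X248.9836 Y108.9299 F2112
G01 X248.9836 Y86.2901
G01 X189.2564 Y86.2901
G01 X189.2564 Y108.9299
M5
G0 X154.0852 Y79.1437
M4 S691
G01 X327.5387 Y79.1437 F1043
G01 X327.5387 Y43.9714
G01 X154.0852 Y43.9714
G01 X154.0852 Y79.1437
M5
G0 X150.0069 Y62.8968
M4 S691
G01 X159.5338 Y74.6513 F1043
G01 X176.7411 Y88.8044
G01 X198.0228 Y103.0793
G01 X219.7730 Y115.1995
G01 X238.3856 Y122.8884
G01 X250.2548 Y123.8692
M5
G0 X114.7787 Y77.9158
M4 S691
G01 X101.7169 Y130.8812 F1043
G01 X72.0296 Y88.6356
M5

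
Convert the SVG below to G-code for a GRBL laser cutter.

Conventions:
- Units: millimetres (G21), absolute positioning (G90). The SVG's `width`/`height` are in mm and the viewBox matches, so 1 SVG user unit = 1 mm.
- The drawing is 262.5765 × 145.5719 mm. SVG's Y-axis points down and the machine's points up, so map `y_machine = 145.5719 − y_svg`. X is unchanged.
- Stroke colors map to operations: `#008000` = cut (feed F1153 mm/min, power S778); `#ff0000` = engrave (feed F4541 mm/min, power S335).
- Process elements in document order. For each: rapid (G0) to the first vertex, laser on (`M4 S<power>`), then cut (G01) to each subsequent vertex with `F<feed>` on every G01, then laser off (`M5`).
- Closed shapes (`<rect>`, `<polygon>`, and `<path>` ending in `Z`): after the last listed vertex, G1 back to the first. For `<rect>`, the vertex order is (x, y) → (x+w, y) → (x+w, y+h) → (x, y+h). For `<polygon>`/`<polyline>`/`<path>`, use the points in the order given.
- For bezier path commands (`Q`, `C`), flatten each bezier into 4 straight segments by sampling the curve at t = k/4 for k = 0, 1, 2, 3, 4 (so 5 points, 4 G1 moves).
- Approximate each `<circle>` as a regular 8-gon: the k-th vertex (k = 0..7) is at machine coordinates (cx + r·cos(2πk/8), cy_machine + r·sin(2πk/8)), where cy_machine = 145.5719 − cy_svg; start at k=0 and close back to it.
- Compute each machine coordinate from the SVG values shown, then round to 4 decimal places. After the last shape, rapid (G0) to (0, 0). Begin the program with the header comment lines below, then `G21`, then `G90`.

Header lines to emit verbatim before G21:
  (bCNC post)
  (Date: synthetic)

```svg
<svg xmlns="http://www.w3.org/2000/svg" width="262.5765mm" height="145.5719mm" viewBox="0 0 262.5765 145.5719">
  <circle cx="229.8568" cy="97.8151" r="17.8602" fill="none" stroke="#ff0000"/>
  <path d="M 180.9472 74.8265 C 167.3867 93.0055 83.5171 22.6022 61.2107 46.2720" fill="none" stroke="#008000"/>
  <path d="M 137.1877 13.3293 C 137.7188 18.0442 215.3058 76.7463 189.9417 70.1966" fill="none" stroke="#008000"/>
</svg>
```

1 u = 1 mm; y_m = 145.5719 − y.

[1] `<circle>` circle, #ff0000→engrave S335 F4541: (247.7170,47.7568) → (242.4859,60.3859) → (229.8568,65.6170) → (217.2277,60.3859) → (211.9966,47.7568) → (217.2277,35.1277) → (229.8568,29.8966) → (242.4859,35.1277) → (247.7170,47.7568) (closed)

[2] `<path>` cubic bezier, #008000→cut S778 F1153: (180.9472,70.7454) → (159.6544,70.8663) → (124.3587,87.0817) → (87.4231,102.2675) → (61.2107,99.2999)

[3] `<path>` cubic bezier, #008000→cut S778 F1153: (137.1877,132.2426) → (149.2214,120.4469) → (173.2754,99.5847) → (192.4741,80.8346) → (189.9417,75.3753)

(bCNC post)
(Date: synthetic)
G21
G90
G0 X247.7170 Y47.7568
M4 S335
G01 X242.4859 Y60.3859 F4541
G01 X229.8568 Y65.6170 F4541
G01 X217.2277 Y60.3859 F4541
G01 X211.9966 Y47.7568 F4541
G01 X217.2277 Y35.1277 F4541
G01 X229.8568 Y29.8966 F4541
G01 X242.4859 Y35.1277 F4541
G01 X247.7170 Y47.7568 F4541
M5
G0 X180.9472 Y70.7454
M4 S778
G01 X159.6544 Y70.8663 F1153
G01 X124.3587 Y87.0817 F1153
G01 X87.4231 Y102.2675 F1153
G01 X61.2107 Y99.2999 F1153
M5
G0 X137.1877 Y132.2426
M4 S778
G01 X149.2214 Y120.4469 F1153
G01 X173.2754 Y99.5847 F1153
G01 X192.4741 Y80.8346 F1153
G01 X189.9417 Y75.3753 F1153
M5
G0 X0.0000 Y0.0000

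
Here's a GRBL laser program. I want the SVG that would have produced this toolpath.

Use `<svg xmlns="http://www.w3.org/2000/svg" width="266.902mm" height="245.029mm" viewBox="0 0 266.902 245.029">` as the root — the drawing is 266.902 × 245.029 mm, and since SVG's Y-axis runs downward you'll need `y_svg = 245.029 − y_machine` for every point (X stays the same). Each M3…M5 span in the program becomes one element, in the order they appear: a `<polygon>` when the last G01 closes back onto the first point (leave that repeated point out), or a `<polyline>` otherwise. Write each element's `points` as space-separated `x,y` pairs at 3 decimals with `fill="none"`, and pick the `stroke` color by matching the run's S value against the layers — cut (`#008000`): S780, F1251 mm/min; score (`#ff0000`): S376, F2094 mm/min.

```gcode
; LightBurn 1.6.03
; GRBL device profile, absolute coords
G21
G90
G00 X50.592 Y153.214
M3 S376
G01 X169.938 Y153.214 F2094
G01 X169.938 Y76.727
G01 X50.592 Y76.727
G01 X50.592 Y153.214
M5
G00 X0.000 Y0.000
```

<svg xmlns="http://www.w3.org/2000/svg" width="266.902mm" height="245.029mm" viewBox="0 0 266.902 245.029">
  <polygon points="50.592,91.815 169.938,91.815 169.938,168.302 50.592,168.302" fill="none" stroke="#ff0000"/>
</svg>

Machine Y-up, SVG Y-down with viewBox height 245.029, so y_svg = 245.029 − y_machine; X carries over. Every run uses S376, so all elements get stroke `#ff0000` (score).

Run 1: The run returns to its start, so emit a `<polygon>` with points (Y-flipped): 50.592,91.815 169.938,91.815 169.938,168.302 50.592,168.302.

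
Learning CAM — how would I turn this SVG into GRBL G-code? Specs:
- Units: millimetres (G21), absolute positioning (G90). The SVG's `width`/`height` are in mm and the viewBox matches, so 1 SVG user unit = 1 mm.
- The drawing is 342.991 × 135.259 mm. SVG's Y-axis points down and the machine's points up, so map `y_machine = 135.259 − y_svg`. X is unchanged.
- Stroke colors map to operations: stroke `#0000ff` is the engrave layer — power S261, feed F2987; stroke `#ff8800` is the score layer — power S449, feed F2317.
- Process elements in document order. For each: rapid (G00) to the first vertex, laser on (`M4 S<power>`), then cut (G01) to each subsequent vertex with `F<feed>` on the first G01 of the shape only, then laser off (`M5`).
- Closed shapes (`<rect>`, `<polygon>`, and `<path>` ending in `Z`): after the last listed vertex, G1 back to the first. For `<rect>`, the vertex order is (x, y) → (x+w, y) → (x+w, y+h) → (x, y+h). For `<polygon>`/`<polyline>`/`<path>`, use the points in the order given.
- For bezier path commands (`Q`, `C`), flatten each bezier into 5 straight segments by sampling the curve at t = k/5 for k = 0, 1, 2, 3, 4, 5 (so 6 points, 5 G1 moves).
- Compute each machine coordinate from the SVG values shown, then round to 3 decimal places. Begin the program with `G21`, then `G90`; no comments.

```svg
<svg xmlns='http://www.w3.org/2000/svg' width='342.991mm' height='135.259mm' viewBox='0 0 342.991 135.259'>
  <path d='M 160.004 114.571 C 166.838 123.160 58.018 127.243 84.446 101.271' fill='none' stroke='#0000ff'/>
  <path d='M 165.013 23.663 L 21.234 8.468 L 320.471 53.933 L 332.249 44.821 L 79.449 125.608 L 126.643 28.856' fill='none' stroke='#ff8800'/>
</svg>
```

G21
G90
G00 X160.004 Y20.688
M4 S261
G01 X152.233 Y16.280 F2987
G01 X128.749 Y14.179
G01 X101.594 Y15.613
G01 X82.812 Y21.807
G01 X84.446 Y33.988
M5
G00 X165.013 Y111.596
M4 S449
G01 X21.234 Y126.791 F2317
G01 X320.471 Y81.326
G01 X332.249 Y90.438
G01 X79.449 Y9.651
G01 X126.643 Y106.403
M5

Since the viewBox matches the mm dimensions, user units are millimetres directly. The only transform is the Y-flip y_m = 135.259 − y_svg.

Shape 1 is a cubic bezier drawn with `<path>`. Its stroke #0000ff means engrave at S261, F2987. After flipping Y the toolpath is (160.004,20.688) → (152.233,16.280) → (128.749,14.179) → (101.594,15.613) → (82.812,21.807) → (84.446,33.988).

Shape 2 is a open polyline drawn with `<path>`. Its stroke #ff8800 means score at S449, F2317. After flipping Y the toolpath is (165.013,111.596) → (21.234,126.791) → (320.471,81.326) → (332.249,90.438) → (79.449,9.651) → (126.643,106.403).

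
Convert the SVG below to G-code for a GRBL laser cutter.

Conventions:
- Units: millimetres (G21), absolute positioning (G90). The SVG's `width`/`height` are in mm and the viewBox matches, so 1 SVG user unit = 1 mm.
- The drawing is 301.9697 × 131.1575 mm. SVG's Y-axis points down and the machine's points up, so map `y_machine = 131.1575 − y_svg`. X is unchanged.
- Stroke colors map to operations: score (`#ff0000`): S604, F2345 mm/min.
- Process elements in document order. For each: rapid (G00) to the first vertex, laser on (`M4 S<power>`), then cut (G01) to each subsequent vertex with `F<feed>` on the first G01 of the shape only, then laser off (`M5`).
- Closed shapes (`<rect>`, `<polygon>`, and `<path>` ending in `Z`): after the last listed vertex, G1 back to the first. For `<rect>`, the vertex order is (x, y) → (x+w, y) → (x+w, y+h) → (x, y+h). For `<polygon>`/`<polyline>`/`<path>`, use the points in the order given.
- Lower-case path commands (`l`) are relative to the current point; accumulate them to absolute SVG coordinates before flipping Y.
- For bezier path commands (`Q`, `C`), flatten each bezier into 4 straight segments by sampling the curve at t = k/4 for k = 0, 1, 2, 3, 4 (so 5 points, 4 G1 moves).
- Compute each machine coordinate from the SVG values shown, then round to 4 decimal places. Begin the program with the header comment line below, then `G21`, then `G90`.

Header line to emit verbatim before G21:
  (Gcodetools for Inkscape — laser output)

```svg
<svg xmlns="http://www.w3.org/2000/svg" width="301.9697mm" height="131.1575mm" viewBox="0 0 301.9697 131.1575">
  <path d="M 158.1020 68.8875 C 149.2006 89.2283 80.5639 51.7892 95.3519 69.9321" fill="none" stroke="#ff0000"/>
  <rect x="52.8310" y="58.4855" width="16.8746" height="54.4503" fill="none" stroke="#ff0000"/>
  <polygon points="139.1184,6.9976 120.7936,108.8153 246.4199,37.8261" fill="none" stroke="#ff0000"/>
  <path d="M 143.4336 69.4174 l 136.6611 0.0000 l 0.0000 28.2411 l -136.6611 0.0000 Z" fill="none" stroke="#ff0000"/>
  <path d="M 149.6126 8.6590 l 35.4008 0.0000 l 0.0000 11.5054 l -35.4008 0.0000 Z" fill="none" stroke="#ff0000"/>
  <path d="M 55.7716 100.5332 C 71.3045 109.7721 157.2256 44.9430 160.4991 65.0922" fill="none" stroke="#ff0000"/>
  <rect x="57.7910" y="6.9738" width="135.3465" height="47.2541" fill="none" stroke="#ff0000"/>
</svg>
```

(Gcodetools for Inkscape — laser output)
G21
G90
G00 X158.1020 Y62.2700
M4 S604
G01 X142.4625 Y56.0769 F2345
G01 X117.8434 Y60.9235
G01 X97.6662 Y66.1822
G01 X95.3519 Y61.2254
M5
G00 X52.8310 Y72.6720
M4 S604
G01 X69.7056 Y72.6720 F2345
G01 X69.7056 Y18.2217
G01 X52.8310 Y18.2217
G01 X52.8310 Y72.6720
M5
G00 X139.1184 Y124.1599
M4 S604
G01 X120.7936 Y22.3422 F2345
G01 X246.4199 Y93.3314
G01 X139.1184 Y124.1599
M5
G00 X143.4336 Y61.7401
M4 S604
G01 X280.0947 Y61.7401 F2345
G01 X280.0947 Y33.4990
G01 X143.4336 Y33.4990
G01 X143.4336 Y61.7401
M5
G00 X149.6126 Y122.4985
M4 S604
G01 X185.0134 Y122.4985 F2345
G01 X185.0134 Y110.9931
G01 X149.6126 Y110.9931
G01 X149.6126 Y122.4985
M5
G00 X55.7716 Y30.6243
M4 S604
G01 X78.2279 Y35.0978 F2345
G01 X112.7326 Y52.4362
G01 X144.9387 Y67.7289
G01 X160.4991 Y66.0653
M5
G00 X57.7910 Y124.1837
M4 S604
G01 X193.1375 Y124.1837 F2345
G01 X193.1375 Y76.9296
G01 X57.7910 Y76.9296
G01 X57.7910 Y124.1837
M5

Since the viewBox matches the mm dimensions, user units are millimetres directly. The only transform is the Y-flip y_m = 131.1575 − y_svg.

Shape 1 is a cubic bezier drawn with `<path>`. Its stroke #ff0000 means score at S604, F2345. After flipping Y the toolpath is (158.1020,62.2700) → (142.4625,56.0769) → (117.8434,60.9235) → (97.6662,66.1822) → (95.3519,61.2254).

Shape 2 is a rectangle drawn with `<rect>`. Its stroke #ff0000 means score at S604, F2345. After flipping Y the toolpath is (52.8310,72.6720) → (69.7056,72.6720) → (69.7056,18.2217) → (52.8310,18.2217) → (52.8310,72.6720), returning to the start.

Shape 3 is a closed polygon drawn with `<polygon>`. Its stroke #ff0000 means score at S604, F2345. After flipping Y the toolpath is (139.1184,124.1599) → (120.7936,22.3422) → (246.4199,93.3314) → (139.1184,124.1599), returning to the start.

Shape 4 is a rectangle drawn with `<path>`. Its stroke #ff0000 means score at S604, F2345. After flipping Y the toolpath is (143.4336,61.7401) → (280.0947,61.7401) → (280.0947,33.4990) → (143.4336,33.4990) → (143.4336,61.7401), returning to the start.

Shape 5 is a rectangle drawn with `<path>`. Its stroke #ff0000 means score at S604, F2345. After flipping Y the toolpath is (149.6126,122.4985) → (185.0134,122.4985) → (185.0134,110.9931) → (149.6126,110.9931) → (149.6126,122.4985), returning to the start.

Shape 6 is a cubic bezier drawn with `<path>`. Its stroke #ff0000 means score at S604, F2345. After flipping Y the toolpath is (55.7716,30.6243) → (78.2279,35.0978) → (112.7326,52.4362) → (144.9387,67.7289) → (160.4991,66.0653).

Shape 7 is a rectangle drawn with `<rect>`. Its stroke #ff0000 means score at S604, F2345. After flipping Y the toolpath is (57.7910,124.1837) → (193.1375,124.1837) → (193.1375,76.9296) → (57.7910,76.9296) → (57.7910,124.1837), returning to the start.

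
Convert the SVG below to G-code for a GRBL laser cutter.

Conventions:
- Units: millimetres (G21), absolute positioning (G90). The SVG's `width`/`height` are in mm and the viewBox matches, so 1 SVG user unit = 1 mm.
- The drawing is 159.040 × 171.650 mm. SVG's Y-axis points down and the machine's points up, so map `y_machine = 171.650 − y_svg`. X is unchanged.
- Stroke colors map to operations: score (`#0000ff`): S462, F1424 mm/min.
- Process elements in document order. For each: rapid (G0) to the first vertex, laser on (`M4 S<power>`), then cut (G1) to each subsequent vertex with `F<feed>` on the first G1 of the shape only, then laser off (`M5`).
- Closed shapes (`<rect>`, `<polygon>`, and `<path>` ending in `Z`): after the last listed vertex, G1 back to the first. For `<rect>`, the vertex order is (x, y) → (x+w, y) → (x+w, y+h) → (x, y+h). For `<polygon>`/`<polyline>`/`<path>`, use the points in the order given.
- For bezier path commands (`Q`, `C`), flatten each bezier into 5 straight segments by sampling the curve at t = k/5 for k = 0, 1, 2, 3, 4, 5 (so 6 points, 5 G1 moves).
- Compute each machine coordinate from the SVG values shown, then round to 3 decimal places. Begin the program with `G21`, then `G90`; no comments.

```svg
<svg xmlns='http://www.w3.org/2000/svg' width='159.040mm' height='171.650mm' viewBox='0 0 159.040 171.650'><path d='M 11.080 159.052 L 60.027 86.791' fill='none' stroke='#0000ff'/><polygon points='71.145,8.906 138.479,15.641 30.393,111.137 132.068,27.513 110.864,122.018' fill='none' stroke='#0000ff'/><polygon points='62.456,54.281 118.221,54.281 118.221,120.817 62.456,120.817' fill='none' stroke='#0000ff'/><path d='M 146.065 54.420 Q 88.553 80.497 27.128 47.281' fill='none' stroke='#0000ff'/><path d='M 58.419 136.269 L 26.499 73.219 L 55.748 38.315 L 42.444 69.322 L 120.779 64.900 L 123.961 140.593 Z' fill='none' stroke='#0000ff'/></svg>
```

1 u = 1 mm; y_m = 171.650 − y.

[1] `<path>` line segment, #0000ff→score S462 F1424: (11.080,12.598) → (60.027,84.859)

[2] `<polygon>` closed polygon, #0000ff→score S462 F1424: (71.145,162.744) → (138.479,156.009) → (30.393,60.513) → (132.068,144.137) → (110.864,49.632) → (71.145,162.744) (closed)

[3] `<polygon>` rectangle, #0000ff→score S462 F1424: (62.456,117.369) → (118.221,117.369) → (118.221,50.833) → (62.456,50.833) → (62.456,117.369) (closed)

[4] `<path>` quadratic bezier, #0000ff→score S462 F1424: (146.065,117.230) → (122.904,109.171) → (99.429,105.855) → (75.642,107.283) → (51.541,113.454) → (27.128,124.369)

[5] `<path>` closed polygon, #0000ff→score S462 F1424: (58.419,35.381) → (26.499,98.431) → (55.748,133.335) → (42.444,102.328) → (120.779,106.750) → (123.961,31.057) → (58.419,35.381) (closed)

G21
G90
G0 X11.080 Y12.598
M4 S462
G1 X60.027 Y84.859 F1424
M5
G0 X71.145 Y162.744
M4 S462
G1 X138.479 Y156.009 F1424
G1 X30.393 Y60.513
G1 X132.068 Y144.137
G1 X110.864 Y49.632
G1 X71.145 Y162.744
M5
G0 X62.456 Y117.369
M4 S462
G1 X118.221 Y117.369 F1424
G1 X118.221 Y50.833
G1 X62.456 Y50.833
G1 X62.456 Y117.369
M5
G0 X146.065 Y117.230
M4 S462
G1 X122.904 Y109.171 F1424
G1 X99.429 Y105.855
G1 X75.642 Y107.283
G1 X51.541 Y113.454
G1 X27.128 Y124.369
M5
G0 X58.419 Y35.381
M4 S462
G1 X26.499 Y98.431 F1424
G1 X55.748 Y133.335
G1 X42.444 Y102.328
G1 X120.779 Y106.750
G1 X123.961 Y31.057
G1 X58.419 Y35.381
M5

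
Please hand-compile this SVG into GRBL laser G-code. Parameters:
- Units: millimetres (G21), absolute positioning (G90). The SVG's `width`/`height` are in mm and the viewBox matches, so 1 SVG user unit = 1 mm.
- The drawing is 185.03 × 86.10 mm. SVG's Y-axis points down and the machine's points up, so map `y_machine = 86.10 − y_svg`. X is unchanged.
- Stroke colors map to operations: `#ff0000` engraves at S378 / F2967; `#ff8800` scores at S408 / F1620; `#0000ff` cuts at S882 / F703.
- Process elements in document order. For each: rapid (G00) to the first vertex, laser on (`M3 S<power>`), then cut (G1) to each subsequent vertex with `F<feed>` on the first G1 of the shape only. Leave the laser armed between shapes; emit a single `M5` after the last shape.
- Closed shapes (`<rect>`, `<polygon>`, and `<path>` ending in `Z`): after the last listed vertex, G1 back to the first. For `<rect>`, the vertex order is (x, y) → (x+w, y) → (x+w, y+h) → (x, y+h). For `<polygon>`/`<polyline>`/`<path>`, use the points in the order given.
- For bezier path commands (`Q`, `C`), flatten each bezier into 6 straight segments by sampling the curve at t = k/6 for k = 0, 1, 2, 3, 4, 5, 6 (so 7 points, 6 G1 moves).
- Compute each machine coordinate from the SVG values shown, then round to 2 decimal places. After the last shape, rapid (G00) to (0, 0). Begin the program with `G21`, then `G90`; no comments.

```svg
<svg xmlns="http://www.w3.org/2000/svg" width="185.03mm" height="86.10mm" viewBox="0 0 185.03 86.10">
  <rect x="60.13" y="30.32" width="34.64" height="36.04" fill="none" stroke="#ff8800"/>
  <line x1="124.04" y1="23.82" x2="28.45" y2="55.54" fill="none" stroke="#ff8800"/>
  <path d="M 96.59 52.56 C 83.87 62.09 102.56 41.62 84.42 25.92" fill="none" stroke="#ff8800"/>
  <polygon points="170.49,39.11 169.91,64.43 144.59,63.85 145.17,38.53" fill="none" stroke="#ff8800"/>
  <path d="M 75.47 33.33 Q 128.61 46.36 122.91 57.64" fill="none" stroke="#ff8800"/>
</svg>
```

viewBox `0 0 185.03 86.10` with mm width/height → 1 unit = 1 mm. Flip: y_m = 86.10 − y_svg.

**Shape 1** — `<rect>` rectangle, stroke `#ff8800` → score (S408, F1620). Machine vertices: (60.13,55.78) → (94.77,55.78) → (94.77,19.74) → (60.13,19.74) → (60.13,55.78). Closed: final G1 returns to the first vertex.

**Shape 2** — `<line>` line segment, stroke `#ff8800` → score (S408, F1620). Machine vertices: (124.04,62.28) → (28.45,30.56). Open path.

**Shape 3** — `<path>` cubic bezier, stroke `#ff8800` → score (S408, F1620). Control points (SVG): P0=(96.59,52.56), P1=(83.87,62.09), P2=(102.56,41.62), P3=(84.42,25.92); sampled at t=k/6. Machine vertices: (96.59,33.54) → (92.53,31.11) → (91.81,32.72) → (92.54,37.40) → (92.81,44.18) → (90.74,52.09) → (84.42,60.18). Open path.

**Shape 4** — `<polygon>` regular polygon, stroke `#ff8800` → score (S408, F1620). Machine vertices: (170.49,46.99) → (169.91,21.67) → (144.59,22.25) → (145.17,47.57) → (170.49,46.99). Closed: final G1 returns to the first vertex.

**Shape 5** — `<path>` quadratic bezier, stroke `#ff8800` → score (S408, F1620). Control points (SVG): P0=(75.47,33.33), P1=(128.61,46.36), P2=(122.91,57.64); sampled at t=k/6. Machine vertices: (75.47,52.77) → (91.55,48.48) → (104.36,44.28) → (113.90,40.18) → (120.17,36.17) → (123.18,32.27) → (122.91,28.46). Open path.

G21
G90
G00 X60.13 Y55.78
M3 S408
G1 X94.77 Y55.78 F1620
G1 X94.77 Y19.74
G1 X60.13 Y19.74
G1 X60.13 Y55.78
G00 X124.04 Y62.28
M3 S408
G1 X28.45 Y30.56 F1620
G00 X96.59 Y33.54
M3 S408
G1 X92.53 Y31.11 F1620
G1 X91.81 Y32.72
G1 X92.54 Y37.40
G1 X92.81 Y44.18
G1 X90.74 Y52.09
G1 X84.42 Y60.18
G00 X170.49 Y46.99
M3 S408
G1 X169.91 Y21.67 F1620
G1 X144.59 Y22.25
G1 X145.17 Y47.57
G1 X170.49 Y46.99
G00 X75.47 Y52.77
M3 S408
G1 X91.55 Y48.48 F1620
G1 X104.36 Y44.28
G1 X113.90 Y40.18
G1 X120.17 Y36.17
G1 X123.18 Y32.27
G1 X122.91 Y28.46
M5
G00 X0.00 Y0.00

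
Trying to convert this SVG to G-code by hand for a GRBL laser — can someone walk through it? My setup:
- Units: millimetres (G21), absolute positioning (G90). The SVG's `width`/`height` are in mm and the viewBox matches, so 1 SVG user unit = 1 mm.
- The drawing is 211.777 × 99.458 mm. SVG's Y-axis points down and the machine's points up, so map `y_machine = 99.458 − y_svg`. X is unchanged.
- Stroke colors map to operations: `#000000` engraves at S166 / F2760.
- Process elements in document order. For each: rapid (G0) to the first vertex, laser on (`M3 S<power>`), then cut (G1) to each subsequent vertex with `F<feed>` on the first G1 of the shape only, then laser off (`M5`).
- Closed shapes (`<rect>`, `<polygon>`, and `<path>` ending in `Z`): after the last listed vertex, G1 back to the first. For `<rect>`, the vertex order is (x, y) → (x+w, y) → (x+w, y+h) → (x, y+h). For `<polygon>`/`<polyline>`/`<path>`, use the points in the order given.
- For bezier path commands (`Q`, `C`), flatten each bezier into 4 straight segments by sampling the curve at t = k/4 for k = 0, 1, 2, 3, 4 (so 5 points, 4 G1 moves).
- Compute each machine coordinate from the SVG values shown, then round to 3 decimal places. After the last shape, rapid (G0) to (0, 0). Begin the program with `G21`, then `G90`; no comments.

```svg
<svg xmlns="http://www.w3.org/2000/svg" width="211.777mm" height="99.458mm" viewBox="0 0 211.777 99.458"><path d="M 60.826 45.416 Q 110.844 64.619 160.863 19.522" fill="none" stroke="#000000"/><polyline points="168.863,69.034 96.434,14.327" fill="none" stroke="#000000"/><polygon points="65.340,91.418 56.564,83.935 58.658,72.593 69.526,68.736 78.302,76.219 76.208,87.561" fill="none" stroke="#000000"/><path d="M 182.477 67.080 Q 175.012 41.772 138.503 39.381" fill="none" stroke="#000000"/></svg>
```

Since the viewBox matches the mm dimensions, user units are millimetres directly. The only transform is the Y-flip y_m = 99.458 − y_svg.

Shape 1 is a quadratic bezier drawn with `<path>`. Its stroke #000000 means engrave at S166, F2760. After flipping Y the toolpath is (60.826,54.042) → (85.835,48.459) → (110.844,50.914) → (135.854,61.406) → (160.863,79.936).

Shape 2 is a line segment drawn with `<polyline>`. Its stroke #000000 means engrave at S166, F2760. After flipping Y the toolpath is (168.863,30.424) → (96.434,85.131).

Shape 3 is a regular polygon drawn with `<polygon>`. Its stroke #000000 means engrave at S166, F2760. After flipping Y the toolpath is (65.340,8.040) → (56.564,15.523) → (58.658,26.865) → (69.526,30.722) → (78.302,23.239) → (76.208,11.897) → (65.340,8.040), returning to the start.

Shape 4 is a quadratic bezier drawn with `<path>`. Its stroke #000000 means engrave at S166, F2760. After flipping Y the toolpath is (182.477,32.378) → (176.929,43.600) → (167.751,51.957) → (154.942,57.449) → (138.503,60.077).

G21
G90
G0 X60.826 Y54.042
M3 S166
G1 X85.835 Y48.459 F2760
G1 X110.844 Y50.914
G1 X135.854 Y61.406
G1 X160.863 Y79.936
M5
G0 X168.863 Y30.424
M3 S166
G1 X96.434 Y85.131 F2760
M5
G0 X65.340 Y8.040
M3 S166
G1 X56.564 Y15.523 F2760
G1 X58.658 Y26.865
G1 X69.526 Y30.722
G1 X78.302 Y23.239
G1 X76.208 Y11.897
G1 X65.340 Y8.040
M5
G0 X182.477 Y32.378
M3 S166
G1 X176.929 Y43.600 F2760
G1 X167.751 Y51.957
G1 X154.942 Y57.449
G1 X138.503 Y60.077
M5
G0 X0.000 Y0.000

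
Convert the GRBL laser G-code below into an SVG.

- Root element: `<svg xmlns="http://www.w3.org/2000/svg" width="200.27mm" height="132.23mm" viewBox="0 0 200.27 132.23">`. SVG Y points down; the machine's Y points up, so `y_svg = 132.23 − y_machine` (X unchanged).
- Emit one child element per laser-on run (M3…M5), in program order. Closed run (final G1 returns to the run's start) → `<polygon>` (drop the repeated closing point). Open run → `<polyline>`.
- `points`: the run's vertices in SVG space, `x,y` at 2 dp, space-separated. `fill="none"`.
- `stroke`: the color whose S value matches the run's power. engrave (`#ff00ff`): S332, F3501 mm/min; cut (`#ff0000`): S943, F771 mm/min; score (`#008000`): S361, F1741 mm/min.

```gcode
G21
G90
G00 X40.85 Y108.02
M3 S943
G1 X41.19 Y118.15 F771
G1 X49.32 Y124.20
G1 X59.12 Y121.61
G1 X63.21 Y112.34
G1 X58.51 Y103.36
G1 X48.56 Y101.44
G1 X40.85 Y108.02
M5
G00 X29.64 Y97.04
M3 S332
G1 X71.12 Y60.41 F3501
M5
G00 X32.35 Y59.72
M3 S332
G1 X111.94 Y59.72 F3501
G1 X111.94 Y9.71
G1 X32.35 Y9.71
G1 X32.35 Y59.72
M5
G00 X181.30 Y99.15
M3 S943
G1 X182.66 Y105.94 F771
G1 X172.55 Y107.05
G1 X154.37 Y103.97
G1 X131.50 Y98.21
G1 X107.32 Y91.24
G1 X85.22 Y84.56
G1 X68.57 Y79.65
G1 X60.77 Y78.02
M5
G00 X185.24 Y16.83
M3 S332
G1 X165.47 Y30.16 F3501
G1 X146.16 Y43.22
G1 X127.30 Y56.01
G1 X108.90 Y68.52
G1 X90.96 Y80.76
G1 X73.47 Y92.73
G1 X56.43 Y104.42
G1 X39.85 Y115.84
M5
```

<svg xmlns="http://www.w3.org/2000/svg" width="200.27mm" height="132.23mm" viewBox="0 0 200.27 132.23">
  <polygon points="40.85,24.21 41.19,14.08 49.32,8.03 59.12,10.62 63.21,19.89 58.51,28.87 48.56,30.79" fill="none" stroke="#ff0000"/>
  <polyline points="29.64,35.19 71.12,71.82" fill="none" stroke="#ff00ff"/>
  <polygon points="32.35,72.51 111.94,72.51 111.94,122.52 32.35,122.52" fill="none" stroke="#ff00ff"/>
  <polyline points="181.30,33.08 182.66,26.29 172.55,25.18 154.37,28.26 131.50,34.02 107.32,40.99 85.22,47.67 68.57,52.58 60.77,54.21" fill="none" stroke="#ff0000"/>
  <polyline points="185.24,115.40 165.47,102.07 146.16,89.01 127.30,76.22 108.90,63.71 90.96,51.47 73.47,39.50 56.43,27.81 39.85,16.39" fill="none" stroke="#ff00ff"/>
</svg>

Machine Y-up, SVG Y-down with viewBox height 132.23, so y_svg = 132.23 − y_machine; X carries over.

Run 1: power S943 maps to stroke `#ff0000` (cut). The run returns to its start, so emit a `<polygon>` with points (Y-flipped): 40.85,24.21 41.19,14.08 49.32,8.03 59.12,10.62 63.21,19.89 58.51,28.87 48.56,30.79.

Run 2: the run's S332 means `#ff00ff` (engrave). The run is open, so emit a `<polyline>` with points (Y-flipped): 29.64,35.19 71.12,71.82.

Run 3: power S332 maps to stroke `#ff00ff` (engrave). The run returns to its start, so emit a `<polygon>` with points (Y-flipped): 32.35,72.51 111.94,72.51 111.94,122.52 32.35,122.52.

Run 4: power S943 maps to stroke `#ff0000` (cut). The run is open, so emit a `<polyline>` with points (Y-flipped): 181.30,33.08 182.66,26.29 172.55,25.18 154.37,28.26 131.50,34.02 107.32,40.99 85.22,47.67 68.57,52.58 60.77,54.21.

Run 5: power S332 maps to stroke `#ff00ff` (engrave). The run is open, so emit a `<polyline>` with points (Y-flipped): 185.24,115.40 165.47,102.07 146.16,89.01 127.30,76.22 108.90,63.71 90.96,51.47 73.47,39.50 56.43,27.81 39.85,16.39.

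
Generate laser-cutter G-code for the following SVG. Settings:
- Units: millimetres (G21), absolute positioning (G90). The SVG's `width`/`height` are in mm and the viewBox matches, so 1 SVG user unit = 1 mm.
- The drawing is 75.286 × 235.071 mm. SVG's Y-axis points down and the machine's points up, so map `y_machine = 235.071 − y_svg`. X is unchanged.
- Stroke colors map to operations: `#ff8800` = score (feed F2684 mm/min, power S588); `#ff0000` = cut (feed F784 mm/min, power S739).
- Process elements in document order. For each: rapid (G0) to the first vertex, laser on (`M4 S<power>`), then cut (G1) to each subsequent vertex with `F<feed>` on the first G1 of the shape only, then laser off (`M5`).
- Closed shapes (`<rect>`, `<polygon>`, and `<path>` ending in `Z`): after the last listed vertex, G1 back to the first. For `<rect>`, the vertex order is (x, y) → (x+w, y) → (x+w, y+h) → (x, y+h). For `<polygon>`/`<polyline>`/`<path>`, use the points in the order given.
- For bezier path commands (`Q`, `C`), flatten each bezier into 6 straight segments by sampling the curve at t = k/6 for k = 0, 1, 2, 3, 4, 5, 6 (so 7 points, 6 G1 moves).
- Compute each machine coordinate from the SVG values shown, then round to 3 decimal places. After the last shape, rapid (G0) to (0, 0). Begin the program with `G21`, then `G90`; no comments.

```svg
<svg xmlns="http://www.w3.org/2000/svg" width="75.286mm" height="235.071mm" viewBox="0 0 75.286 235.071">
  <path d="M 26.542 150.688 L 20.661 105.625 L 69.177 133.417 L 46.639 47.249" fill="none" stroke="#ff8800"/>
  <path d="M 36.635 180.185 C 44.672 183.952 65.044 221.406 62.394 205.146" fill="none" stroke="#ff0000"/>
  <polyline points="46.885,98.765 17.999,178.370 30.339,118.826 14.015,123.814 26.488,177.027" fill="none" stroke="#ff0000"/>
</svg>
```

G21
G90
G0 X26.542 Y84.383
M4 S588
G1 X20.661 Y129.446 F2684
G1 X69.177 Y101.654
G1 X46.639 Y187.822
M5
G0 X36.635 Y54.886
M4 S739
G1 X41.518 Y50.600 F784
G1 X47.474 Y43.127
G1 X53.522 Y34.895
G1 X58.680 Y28.333
G1 X61.964 Y25.867
G1 X62.394 Y29.925
M5
G0 X46.885 Y136.306
M4 S739
G1 X17.999 Y56.701 F784
G1 X30.339 Y116.245
G1 X14.015 Y111.257
G1 X26.488 Y58.044
M5
G0 X0.000 Y0.000

1 u = 1 mm; y_m = 235.071 − y.

[1] `<path>` open polyline, #ff8800→score S588 F2684: (26.542,84.383) → (20.661,129.446) → (69.177,101.654) → (46.639,187.822)

[2] `<path>` cubic bezier, #ff0000→cut S739 F784: (36.635,54.886) → (41.518,50.600) → (47.474,43.127) → (53.522,34.895) → (58.680,28.333) → (61.964,25.867) → (62.394,29.925)

[3] `<polyline>` open polyline, #ff0000→cut S739 F784: (46.885,136.306) → (17.999,56.701) → (30.339,116.245) → (14.015,111.257) → (26.488,58.044)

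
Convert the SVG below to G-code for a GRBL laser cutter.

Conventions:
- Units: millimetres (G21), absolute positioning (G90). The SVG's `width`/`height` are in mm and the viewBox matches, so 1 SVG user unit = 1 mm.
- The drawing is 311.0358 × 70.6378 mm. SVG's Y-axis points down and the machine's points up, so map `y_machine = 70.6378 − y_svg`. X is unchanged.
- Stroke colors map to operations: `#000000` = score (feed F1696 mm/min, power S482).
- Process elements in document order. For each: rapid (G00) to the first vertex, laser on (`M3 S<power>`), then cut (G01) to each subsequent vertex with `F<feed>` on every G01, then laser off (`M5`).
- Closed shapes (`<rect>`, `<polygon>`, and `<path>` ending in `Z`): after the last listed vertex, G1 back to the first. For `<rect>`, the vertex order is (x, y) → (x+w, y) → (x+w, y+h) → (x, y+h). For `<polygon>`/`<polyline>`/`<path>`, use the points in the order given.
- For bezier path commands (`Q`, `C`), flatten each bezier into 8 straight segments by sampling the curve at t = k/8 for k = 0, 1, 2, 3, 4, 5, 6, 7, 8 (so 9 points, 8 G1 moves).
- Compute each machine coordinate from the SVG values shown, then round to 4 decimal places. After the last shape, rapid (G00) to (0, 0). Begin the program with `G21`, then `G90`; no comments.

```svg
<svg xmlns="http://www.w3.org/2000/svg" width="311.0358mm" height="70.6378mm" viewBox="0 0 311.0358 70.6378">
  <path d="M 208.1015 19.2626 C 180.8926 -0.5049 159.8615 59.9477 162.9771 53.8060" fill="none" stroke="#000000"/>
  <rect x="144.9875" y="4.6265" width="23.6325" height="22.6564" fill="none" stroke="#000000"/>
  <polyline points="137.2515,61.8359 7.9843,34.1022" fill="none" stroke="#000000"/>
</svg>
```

G21
G90
G00 X208.1015 Y51.3752
M3 S482
G01 X198.2228 Y55.3144 F1696
G01 X189.1339 Y53.4535 F1696
G01 X181.0453 Y47.5129 F1696
G01 X174.1676 Y39.2132 F1696
G01 X168.7114 Y30.2747 F1696
G01 X164.8871 Y22.4180 F1696
G01 X162.9055 Y17.3635 F1696
G01 X162.9771 Y16.8318 F1696
M5
G00 X144.9875 Y66.0113
M3 S482
G01 X168.6200 Y66.0113 F1696
G01 X168.6200 Y43.3549 F1696
G01 X144.9875 Y43.3549 F1696
G01 X144.9875 Y66.0113 F1696
M5
G00 X137.2515 Y8.8019
M3 S482
G01 X7.9843 Y36.5356 F1696
M5
G00 X0.0000 Y0.0000

1 u = 1 mm; y_m = 70.6378 − y.

[1] `<path>` cubic bezier, #000000→score S482 F1696: (208.1015,51.3752) → (198.2228,55.3144) → (189.1339,53.4535) → (181.0453,47.5129) → (174.1676,39.2132) → (168.7114,30.2747) → (164.8871,22.4180) → (162.9055,17.3635) → (162.9771,16.8318)

[2] `<rect>` rectangle, #000000→score S482 F1696: (144.9875,66.0113) → (168.6200,66.0113) → (168.6200,43.3549) → (144.9875,43.3549) → (144.9875,66.0113) (closed)

[3] `<polyline>` line segment, #000000→score S482 F1696: (137.2515,8.8019) → (7.9843,36.5356)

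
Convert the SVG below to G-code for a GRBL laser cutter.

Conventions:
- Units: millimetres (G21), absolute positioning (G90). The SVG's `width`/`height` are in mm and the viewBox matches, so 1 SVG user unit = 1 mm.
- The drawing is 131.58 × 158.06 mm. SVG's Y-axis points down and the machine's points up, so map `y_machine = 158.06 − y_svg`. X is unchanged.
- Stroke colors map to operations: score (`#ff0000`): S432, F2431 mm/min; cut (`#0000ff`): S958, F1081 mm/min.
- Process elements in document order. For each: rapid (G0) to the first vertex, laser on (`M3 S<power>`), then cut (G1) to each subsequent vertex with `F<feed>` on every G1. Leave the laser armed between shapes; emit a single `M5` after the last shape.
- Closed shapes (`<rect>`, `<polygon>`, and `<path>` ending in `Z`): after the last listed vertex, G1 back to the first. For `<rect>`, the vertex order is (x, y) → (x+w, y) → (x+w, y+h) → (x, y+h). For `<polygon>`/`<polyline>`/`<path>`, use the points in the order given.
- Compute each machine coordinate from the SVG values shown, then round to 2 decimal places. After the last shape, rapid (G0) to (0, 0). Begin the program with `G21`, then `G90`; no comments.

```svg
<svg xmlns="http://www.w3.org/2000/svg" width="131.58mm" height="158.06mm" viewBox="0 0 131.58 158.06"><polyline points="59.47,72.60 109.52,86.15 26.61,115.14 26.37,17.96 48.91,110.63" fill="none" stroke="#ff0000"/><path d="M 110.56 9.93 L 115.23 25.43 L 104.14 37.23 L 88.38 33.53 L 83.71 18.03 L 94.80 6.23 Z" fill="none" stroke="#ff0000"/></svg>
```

Since the viewBox matches the mm dimensions, user units are millimetres directly. The only transform is the Y-flip y_m = 158.06 − y_svg.

Shape 1 is a open polyline drawn with `<polyline>`. Its stroke #ff0000 means score at S432, F2431. After flipping Y the toolpath is (59.47,85.46) → (109.52,71.91) → (26.61,42.92) → (26.37,140.10) → (48.91,47.43).

Shape 2 is a regular polygon drawn with `<path>`. Its stroke #ff0000 means score at S432, F2431. After flipping Y the toolpath is (110.56,148.13) → (115.23,132.63) → (104.14,120.83) → (88.38,124.53) → (83.71,140.03) → (94.80,151.83) → (110.56,148.13), returning to the start.

G21
G90
G0 X59.47 Y85.46
M3 S432
G1 X109.52 Y71.91 F2431
G1 X26.61 Y42.92 F2431
G1 X26.37 Y140.10 F2431
G1 X48.91 Y47.43 F2431
G0 X110.56 Y148.13
M3 S432
G1 X115.23 Y132.63 F2431
G1 X104.14 Y120.83 F2431
G1 X88.38 Y124.53 F2431
G1 X83.71 Y140.03 F2431
G1 X94.80 Y151.83 F2431
G1 X110.56 Y148.13 F2431
M5
G0 X0.00 Y0.00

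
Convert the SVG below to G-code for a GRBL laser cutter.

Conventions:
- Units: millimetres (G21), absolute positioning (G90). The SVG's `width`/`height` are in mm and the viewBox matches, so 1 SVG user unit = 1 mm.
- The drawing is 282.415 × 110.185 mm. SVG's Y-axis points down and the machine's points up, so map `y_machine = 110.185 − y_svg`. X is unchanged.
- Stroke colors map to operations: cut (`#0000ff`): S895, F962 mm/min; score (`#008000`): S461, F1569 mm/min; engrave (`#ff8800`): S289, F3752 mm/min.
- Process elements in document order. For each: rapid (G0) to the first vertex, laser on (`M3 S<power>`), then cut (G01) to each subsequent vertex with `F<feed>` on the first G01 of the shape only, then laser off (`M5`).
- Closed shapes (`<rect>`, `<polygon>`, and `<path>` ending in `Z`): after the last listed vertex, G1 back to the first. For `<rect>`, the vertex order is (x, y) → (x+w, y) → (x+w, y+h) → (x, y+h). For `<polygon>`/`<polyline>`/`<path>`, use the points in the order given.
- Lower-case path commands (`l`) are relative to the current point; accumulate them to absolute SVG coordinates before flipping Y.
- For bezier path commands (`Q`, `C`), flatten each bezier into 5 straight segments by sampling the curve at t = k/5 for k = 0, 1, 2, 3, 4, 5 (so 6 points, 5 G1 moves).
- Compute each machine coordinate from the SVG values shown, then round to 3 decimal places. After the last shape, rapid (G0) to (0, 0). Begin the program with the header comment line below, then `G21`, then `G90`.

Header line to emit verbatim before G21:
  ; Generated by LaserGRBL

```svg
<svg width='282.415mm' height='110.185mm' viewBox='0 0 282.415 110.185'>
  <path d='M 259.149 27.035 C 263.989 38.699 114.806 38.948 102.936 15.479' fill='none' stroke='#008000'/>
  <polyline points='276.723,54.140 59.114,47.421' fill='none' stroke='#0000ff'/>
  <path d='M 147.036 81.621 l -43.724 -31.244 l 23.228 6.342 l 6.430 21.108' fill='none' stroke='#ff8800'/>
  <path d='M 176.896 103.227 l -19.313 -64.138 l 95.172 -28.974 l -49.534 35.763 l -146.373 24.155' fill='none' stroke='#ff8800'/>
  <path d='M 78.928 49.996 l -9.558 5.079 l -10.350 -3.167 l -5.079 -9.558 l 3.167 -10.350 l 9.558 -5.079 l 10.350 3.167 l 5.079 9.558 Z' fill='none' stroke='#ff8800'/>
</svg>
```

; Generated by LaserGRBL
G21
G90
G0 X259.149 Y83.150
M3 S461
G01 X245.901 Y77.620 F1569
G01 X209.671 Y75.420
G01 X164.445 Y77.140
G01 X124.205 Y83.372
G01 X102.936 Y94.706
M5
G0 X276.723 Y56.045
M3 S895
G01 X59.114 Y62.764 F962
M5
G0 X147.036 Y28.564
M3 S289
G01 X103.312 Y59.808 F3752
G01 X126.540 Y53.466
G01 X132.970 Y32.358
M5
G0 X176.896 Y6.958
M3 S289
G01 X157.583 Y71.096 F3752
G01 X252.755 Y100.070
G01 X203.221 Y64.307
G01 X56.848 Y40.152
M5
G0 X78.928 Y60.189
M3 S289
G01 X69.370 Y55.110 F3752
G01 X59.020 Y58.277
G01 X53.941 Y67.835
G01 X57.108 Y78.185
G01 X66.666 Y83.264
G01 X77.016 Y80.097
G01 X82.095 Y70.539
G01 X78.928 Y60.189
M5
G0 X0.000 Y0.000

Since the viewBox matches the mm dimensions, user units are millimetres directly. The only transform is the Y-flip y_m = 110.185 − y_svg.

Shape 1 is a cubic bezier drawn with `<path>`. Its stroke #008000 means score at S461, F1569. After flipping Y the toolpath is (259.149,83.150) → (245.901,77.620) → (209.671,75.420) → (164.445,77.140) → (124.205,83.372) → (102.936,94.706).

Shape 2 is a line segment drawn with `<polyline>`. Its stroke #0000ff means cut at S895, F962. After flipping Y the toolpath is (276.723,56.045) → (59.114,62.764).

Shape 3 is a open polyline drawn with `<path>`. Its stroke #ff8800 means engrave at S289, F3752. After flipping Y the toolpath is (147.036,28.564) → (103.312,59.808) → (126.540,53.466) → (132.970,32.358).

Shape 4 is a open polyline drawn with `<path>`. Its stroke #ff8800 means engrave at S289, F3752. After flipping Y the toolpath is (176.896,6.958) → (157.583,71.096) → (252.755,100.070) → (203.221,64.307) → (56.848,40.152).

Shape 5 is a regular polygon drawn with `<path>`. Its stroke #ff8800 means engrave at S289, F3752. After flipping Y the toolpath is (78.928,60.189) → (69.370,55.110) → (59.020,58.277) → (53.941,67.835) → (57.108,78.185) → (66.666,83.264) → (77.016,80.097) → (82.095,70.539) → (78.928,60.189), returning to the start.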